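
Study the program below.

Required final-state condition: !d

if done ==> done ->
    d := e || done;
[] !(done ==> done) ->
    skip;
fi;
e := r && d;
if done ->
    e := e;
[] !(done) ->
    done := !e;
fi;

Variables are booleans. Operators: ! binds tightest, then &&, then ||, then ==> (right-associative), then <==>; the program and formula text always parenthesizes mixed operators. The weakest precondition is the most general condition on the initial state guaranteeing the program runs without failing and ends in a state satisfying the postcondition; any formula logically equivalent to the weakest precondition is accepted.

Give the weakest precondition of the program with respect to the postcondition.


Working backward. After the program, !d must hold.
Then branch requires !d; else branch requires !d.
Before the if: (done ==> (!d)) && ((!done) ==> (!d))
Before e := r && d: (done ==> (!d)) && ((!done) ==> (!d))
Then branch requires (done ==> (!(e || done))) && ((!done) ==> (!(e || done))); else branch requires (done ==> (!d)) && ((!done) ==> (!d)).
Before the if: (done ==> (!(e || done))) && ((!done) ==> (!(e || done)))
Answer: WP = (done ==> (!(e || done))) && ((!done) ==> (!(e || done)))


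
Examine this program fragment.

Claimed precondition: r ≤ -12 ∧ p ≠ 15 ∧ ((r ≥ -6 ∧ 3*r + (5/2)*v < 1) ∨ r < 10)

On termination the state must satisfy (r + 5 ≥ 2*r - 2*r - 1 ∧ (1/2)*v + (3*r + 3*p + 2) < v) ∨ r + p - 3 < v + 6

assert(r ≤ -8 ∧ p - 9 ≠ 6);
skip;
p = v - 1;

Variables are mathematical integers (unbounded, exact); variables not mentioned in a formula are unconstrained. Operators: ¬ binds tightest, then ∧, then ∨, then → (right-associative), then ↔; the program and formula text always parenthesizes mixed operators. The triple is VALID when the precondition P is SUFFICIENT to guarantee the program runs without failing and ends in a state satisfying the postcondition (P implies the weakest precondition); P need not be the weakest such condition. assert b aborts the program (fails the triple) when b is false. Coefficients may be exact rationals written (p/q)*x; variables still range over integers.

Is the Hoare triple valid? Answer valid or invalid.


Working backward. After the program, the postcondition (r + 5 ≥ 2*r - 2*r - 1 ∧ (1/2)*v + (3*r + 3*p + 2) < v) ∨ r + p - 3 < v + 6 must hold; in canonical form it is (r ≥ -6 ∧ 3*p + 3*r < (1/2)*v - 2) ∨ p + r < v + 9.
Before p := v - 1: (r ≥ -6 ∧ 3*r + (5/2)*v < 1) ∨ r < 10
Before skip: (r ≥ -6 ∧ 3*r + (5/2)*v < 1) ∨ r < 10
Before assert r ≤ -8 ∧ p - 9 ≠ 6: r ≤ -8 ∧ p ≠ 15 ∧ ((r ≥ -6 ∧ 3*r + (5/2)*v < 1) ∨ r < 10)
The weakest precondition is r ≤ -8 ∧ p ≠ 15 ∧ ((r ≥ -6 ∧ 3*r + (5/2)*v < 1) ∨ r < 10).
Check whether r ≤ -12 ∧ p ≠ 15 ∧ ((r ≥ -6 ∧ 3*r + (5/2)*v < 1) ∨ r < 10) implies it.
Every state satisfying the precondition satisfies the weakest precondition: the implication holds.
Answer: valid


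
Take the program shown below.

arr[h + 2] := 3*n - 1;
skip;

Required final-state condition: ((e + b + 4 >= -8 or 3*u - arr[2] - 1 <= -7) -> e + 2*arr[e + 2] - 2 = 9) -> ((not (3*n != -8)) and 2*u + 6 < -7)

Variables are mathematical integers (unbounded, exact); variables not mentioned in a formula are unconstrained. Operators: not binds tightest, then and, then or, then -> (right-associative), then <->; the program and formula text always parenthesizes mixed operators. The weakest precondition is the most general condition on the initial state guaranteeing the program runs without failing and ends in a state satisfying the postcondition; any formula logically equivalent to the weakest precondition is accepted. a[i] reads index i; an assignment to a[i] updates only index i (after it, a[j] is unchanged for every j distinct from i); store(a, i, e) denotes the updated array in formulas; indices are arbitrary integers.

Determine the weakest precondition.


Working backward. After the program, the postcondition ((e + b + 4 >= -8 or 3*u - arr[2] - 1 <= -7) -> e + 2*arr[e + 2] - 2 = 9) -> ((not (3*n != -8)) and 2*u + 6 < -7) must hold; in canonical form it is ((b + e >= -12 or 3*u <= arr[2] - 6) -> 2*arr[e + 2] + e = 11) -> ((not (3*n != -8)) and 2*u < -13).
Before skip: ((b + e >= -12 or 3*u <= arr[2] - 6) -> 2*arr[e + 2] + e = 11) -> ((not (3*n != -8)) and 2*u < -13)
Before arr[h + 2] := 3*n - 1: ((b + e >= -12 or 3*u <= store(arr, h + 2, 3*n - 1)[2] - 6) -> 2*store(arr, h + 2, 3*n - 1)[e + 2] + e = 11) -> ((not (3*n != -8)) and 2*u < -13)
Answer: WP = ((b + e >= -12 or 3*u <= store(arr, h + 2, 3*n - 1)[2] - 6) -> 2*store(arr, h + 2, 3*n - 1)[e + 2] + e = 11) -> ((not (3*n != -8)) and 2*u < -13)


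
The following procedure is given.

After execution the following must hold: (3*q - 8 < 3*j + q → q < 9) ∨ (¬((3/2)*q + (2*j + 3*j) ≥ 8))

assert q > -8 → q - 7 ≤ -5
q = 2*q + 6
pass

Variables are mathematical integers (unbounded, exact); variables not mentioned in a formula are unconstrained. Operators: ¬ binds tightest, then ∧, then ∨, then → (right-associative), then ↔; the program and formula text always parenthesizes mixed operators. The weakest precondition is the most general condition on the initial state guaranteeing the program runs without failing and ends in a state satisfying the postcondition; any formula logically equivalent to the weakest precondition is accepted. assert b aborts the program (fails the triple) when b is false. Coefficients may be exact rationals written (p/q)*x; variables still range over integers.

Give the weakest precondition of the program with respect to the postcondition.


Working backward. After the program, the postcondition (3*q - 8 < 3*j + q → q < 9) ∨ (¬((3/2)*q + (2*j + 3*j) ≥ 8)) must hold; in canonical form it is (2*q < 3*j + 8 → q < 9) ∨ (¬(5*j + (3/2)*q ≥ 8)).
Before skip: (2*q < 3*j + 8 → q < 9) ∨ (¬(5*j + (3/2)*q ≥ 8))
Before q := 2*q + 6: (4*q < 3*j - 4 → 2*q < 3) ∨ (¬(5*j + 3*q ≥ -1))
Before assert q > -8 → q - 7 ≤ -5: (q > -8 → q ≤ 2) ∧ ((4*q < 3*j - 4 → 2*q < 3) ∨ (¬(5*j + 3*q ≥ -1)))
Answer: WP = (q > -8 → q ≤ 2) ∧ ((4*q < 3*j - 4 → 2*q < 3) ∨ (¬(5*j + 3*q ≥ -1)))


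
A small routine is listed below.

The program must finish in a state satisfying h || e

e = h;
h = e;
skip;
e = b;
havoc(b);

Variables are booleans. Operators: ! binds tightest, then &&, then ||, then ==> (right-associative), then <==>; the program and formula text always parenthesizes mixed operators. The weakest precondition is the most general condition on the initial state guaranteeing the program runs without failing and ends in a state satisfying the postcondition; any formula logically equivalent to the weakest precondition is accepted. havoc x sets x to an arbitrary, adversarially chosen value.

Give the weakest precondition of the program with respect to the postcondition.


Working backward. After the program, h || e must hold.
Before havoc b: h || e
Before e := b: h || b
Before skip: h || b
Before h := e: e || b
Before e := h: h || b
Answer: WP = h || b


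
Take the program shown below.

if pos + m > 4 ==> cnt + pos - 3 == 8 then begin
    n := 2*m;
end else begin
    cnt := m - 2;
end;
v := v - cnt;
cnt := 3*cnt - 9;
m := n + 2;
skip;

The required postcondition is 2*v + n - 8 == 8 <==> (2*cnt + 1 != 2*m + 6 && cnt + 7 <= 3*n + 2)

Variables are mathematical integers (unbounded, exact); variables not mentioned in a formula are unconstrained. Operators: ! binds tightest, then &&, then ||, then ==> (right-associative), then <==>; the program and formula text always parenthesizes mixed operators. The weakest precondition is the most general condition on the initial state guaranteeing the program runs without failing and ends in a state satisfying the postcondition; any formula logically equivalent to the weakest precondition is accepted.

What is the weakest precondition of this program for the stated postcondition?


Working backward. After the program, the postcondition 2*v + n - 8 == 8 <==> (2*cnt + 1 != 2*m + 6 && cnt + 7 <= 3*n + 2) must hold; in canonical form it is n + 2*v == 16 <==> (2*cnt != 2*m + 5 && cnt <= 3*n - 5).
Before skip: n + 2*v == 16 <==> (2*cnt != 2*m + 5 && cnt <= 3*n - 5)
Before m := n + 2: n + 2*v == 16 <==> (2*cnt != 2*n + 9 && cnt <= 3*n - 5)
Before cnt := 3*cnt - 9: n + 2*v == 16 <==> (6*cnt != 2*n + 27 && 3*cnt <= 3*n + 4)
Before v := v - cnt: n + 2*v == 2*cnt + 16 <==> (6*cnt != 2*n + 27 && 3*cnt <= 3*n + 4)
Then branch requires 2*m + 2*v == 2*cnt + 16 <==> (6*cnt != 4*m + 27 && 3*cnt <= 6*m + 4); else branch requires n + 2*v == 2*m + 12 <==> (6*m != 2*n + 39 && 3*m <= 3*n + 10).
Before the if: ((m + pos > 4 ==> cnt + pos == 11) ==> (2*m + 2*v == 2*cnt + 16 <==> (6*cnt != 4*m + 27 && 3*cnt <= 6*m + 4))) && ((!(m + pos > 4 ==> cnt + pos == 11)) ==> (n + 2*v == 2*m + 12 <==> (6*m != 2*n + 39 && 3*m <= 3*n + 10)))
Answer: WP = ((m + pos > 4 ==> cnt + pos == 11) ==> (2*m + 2*v == 2*cnt + 16 <==> (6*cnt != 4*m + 27 && 3*cnt <= 6*m + 4))) && ((!(m + pos > 4 ==> cnt + pos == 11)) ==> (n + 2*v == 2*m + 12 <==> (6*m != 2*n + 39 && 3*m <= 3*n + 10)))


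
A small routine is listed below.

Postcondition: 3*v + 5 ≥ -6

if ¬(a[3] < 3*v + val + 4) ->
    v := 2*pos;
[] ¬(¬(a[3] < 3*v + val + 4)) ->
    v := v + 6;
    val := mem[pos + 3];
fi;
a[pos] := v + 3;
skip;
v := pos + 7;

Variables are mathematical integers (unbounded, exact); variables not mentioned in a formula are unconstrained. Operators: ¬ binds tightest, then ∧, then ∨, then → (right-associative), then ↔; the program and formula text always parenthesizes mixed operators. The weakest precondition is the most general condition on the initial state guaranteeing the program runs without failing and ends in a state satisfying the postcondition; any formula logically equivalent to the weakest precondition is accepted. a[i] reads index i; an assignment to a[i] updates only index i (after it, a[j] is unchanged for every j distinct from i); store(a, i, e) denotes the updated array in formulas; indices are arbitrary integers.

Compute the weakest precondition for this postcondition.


Working backward. After the program, the postcondition 3*v + 5 ≥ -6 must hold; in canonical form it is 3*v ≥ -11.
Before v := pos + 7: 3*pos ≥ -32
Before skip: 3*pos ≥ -32
Before a[pos] := v + 3: 3*pos ≥ -32
Then branch requires 3*pos ≥ -32; else branch requires 3*pos ≥ -32.
Before the if: ((¬(a[3] < 3*v + val + 4)) → 3*pos ≥ -32) ∧ (a[3] < 3*v + val + 4 → 3*pos ≥ -32)
Answer: WP = ((¬(a[3] < 3*v + val + 4)) → 3*pos ≥ -32) ∧ (a[3] < 3*v + val + 4 → 3*pos ≥ -32)


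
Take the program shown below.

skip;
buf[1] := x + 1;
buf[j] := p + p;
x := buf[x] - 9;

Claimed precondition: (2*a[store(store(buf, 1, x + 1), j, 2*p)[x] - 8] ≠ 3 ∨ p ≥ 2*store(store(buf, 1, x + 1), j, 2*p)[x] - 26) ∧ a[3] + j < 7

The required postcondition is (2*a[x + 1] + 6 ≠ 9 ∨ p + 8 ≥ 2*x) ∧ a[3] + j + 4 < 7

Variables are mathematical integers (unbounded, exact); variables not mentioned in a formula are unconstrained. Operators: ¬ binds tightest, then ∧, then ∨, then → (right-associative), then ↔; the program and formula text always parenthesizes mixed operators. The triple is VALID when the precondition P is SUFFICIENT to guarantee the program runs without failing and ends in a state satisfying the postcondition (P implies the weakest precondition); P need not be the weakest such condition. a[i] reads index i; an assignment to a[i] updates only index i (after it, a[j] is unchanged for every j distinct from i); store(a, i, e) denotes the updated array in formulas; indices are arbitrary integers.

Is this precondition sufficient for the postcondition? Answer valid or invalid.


Working backward. After the program, the postcondition (2*a[x + 1] + 6 ≠ 9 ∨ p + 8 ≥ 2*x) ∧ a[3] + j + 4 < 7 must hold; in canonical form it is (2*a[x + 1] ≠ 3 ∨ p ≥ 2*x - 8) ∧ a[3] + j < 3.
Before x := buf[x] - 9: (2*a[buf[x] - 8] ≠ 3 ∨ p ≥ 2*buf[x] - 26) ∧ a[3] + j < 3
Before buf[j] := p + p: (2*a[store(buf, j, 2*p)[x] - 8] ≠ 3 ∨ p ≥ 2*store(buf, j, 2*p)[x] - 26) ∧ a[3] + j < 3
Before buf[1] := x + 1: (2*a[store(store(buf, 1, x + 1), j, 2*p)[x] - 8] ≠ 3 ∨ p ≥ 2*store(store(buf, 1, x + 1), j, 2*p)[x] - 26) ∧ a[3] + j < 3
Before skip: (2*a[store(store(buf, 1, x + 1), j, 2*p)[x] - 8] ≠ 3 ∨ p ≥ 2*store(store(buf, 1, x + 1), j, 2*p)[x] - 26) ∧ a[3] + j < 3
The weakest precondition is (2*a[store(store(buf, 1, x + 1), j, 2*p)[x] - 8] ≠ 3 ∨ p ≥ 2*store(store(buf, 1, x + 1), j, 2*p)[x] - 26) ∧ a[3] + j < 3.
Check whether (2*a[store(store(buf, 1, x + 1), j, 2*p)[x] - 8] ≠ 3 ∨ p ≥ 2*store(store(buf, 1, x + 1), j, 2*p)[x] - 26) ∧ a[3] + j < 7 implies it.
Countermodel: at the initial state a = {[-8] = 0, [0] = 0, [1] = 0, [3] = 0, elsewhere 0}, buf = {[-8] = 0, [0] = 0, [1] = 0, [3] = 0, elsewhere 0}, j = 3, p = 0, x = 0, the precondition holds but the weakest precondition fails.
Answer: invalid


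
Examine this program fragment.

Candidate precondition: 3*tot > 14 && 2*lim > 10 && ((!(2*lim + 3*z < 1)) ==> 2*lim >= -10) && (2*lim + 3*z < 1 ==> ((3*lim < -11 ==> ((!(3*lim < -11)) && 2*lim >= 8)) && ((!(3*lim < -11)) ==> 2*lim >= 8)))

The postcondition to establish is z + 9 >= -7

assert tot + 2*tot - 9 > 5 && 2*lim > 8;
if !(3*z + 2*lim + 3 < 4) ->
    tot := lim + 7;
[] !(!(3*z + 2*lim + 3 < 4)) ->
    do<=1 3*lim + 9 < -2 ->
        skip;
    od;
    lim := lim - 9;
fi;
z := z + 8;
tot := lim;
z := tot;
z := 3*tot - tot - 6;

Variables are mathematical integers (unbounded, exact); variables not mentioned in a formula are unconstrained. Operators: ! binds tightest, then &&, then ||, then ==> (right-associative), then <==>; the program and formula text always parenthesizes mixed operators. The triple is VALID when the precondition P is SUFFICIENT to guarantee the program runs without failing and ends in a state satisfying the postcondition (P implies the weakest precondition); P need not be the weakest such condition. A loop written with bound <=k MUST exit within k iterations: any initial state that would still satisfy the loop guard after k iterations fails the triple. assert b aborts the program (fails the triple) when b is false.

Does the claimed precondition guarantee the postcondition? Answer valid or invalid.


Working backward. After the program, the postcondition z + 9 >= -7 must hold; in canonical form it is z >= -16.
Before z := 3*tot - tot - 6: 2*tot >= -10
Before z := tot: 2*tot >= -10
Before tot := lim: 2*lim >= -10
Before z := z + 8: 2*lim >= -10
Then branch requires 2*lim >= -10; else branch requires (3*lim < -11 ==> ((!(3*lim < -11)) && 2*lim >= 8)) && ((!(3*lim < -11)) ==> 2*lim >= 8).
Before the if: ((!(2*lim + 3*z < 1)) ==> 2*lim >= -10) && (2*lim + 3*z < 1 ==> ((3*lim < -11 ==> ((!(3*lim < -11)) && 2*lim >= 8)) && ((!(3*lim < -11)) ==> 2*lim >= 8)))
Before assert tot + 2*tot - 9 > 5 && 2*lim > 8: 3*tot > 14 && 2*lim > 8 && ((!(2*lim + 3*z < 1)) ==> 2*lim >= -10) && (2*lim + 3*z < 1 ==> ((3*lim < -11 ==> ((!(3*lim < -11)) && 2*lim >= 8)) && ((!(3*lim < -11)) ==> 2*lim >= 8)))
The weakest precondition is 3*tot > 14 && 2*lim > 8 && ((!(2*lim + 3*z < 1)) ==> 2*lim >= -10) && (2*lim + 3*z < 1 ==> ((3*lim < -11 ==> ((!(3*lim < -11)) && 2*lim >= 8)) && ((!(3*lim < -11)) ==> 2*lim >= 8))).
Check whether 3*tot > 14 && 2*lim > 10 && ((!(2*lim + 3*z < 1)) ==> 2*lim >= -10) && (2*lim + 3*z < 1 ==> ((3*lim < -11 ==> ((!(3*lim < -11)) && 2*lim >= 8)) && ((!(3*lim < -11)) ==> 2*lim >= 8))) implies it.
Every state satisfying the precondition satisfies the weakest precondition: the implication holds.
Answer: valid


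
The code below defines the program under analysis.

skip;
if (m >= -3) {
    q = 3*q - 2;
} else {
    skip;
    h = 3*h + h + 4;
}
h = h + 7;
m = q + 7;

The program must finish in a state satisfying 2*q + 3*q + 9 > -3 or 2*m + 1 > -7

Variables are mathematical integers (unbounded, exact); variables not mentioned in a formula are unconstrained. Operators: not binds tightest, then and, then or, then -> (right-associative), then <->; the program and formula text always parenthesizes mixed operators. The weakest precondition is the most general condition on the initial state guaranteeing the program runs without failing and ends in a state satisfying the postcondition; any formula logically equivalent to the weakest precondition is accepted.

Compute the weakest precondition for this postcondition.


Working backward. After the program, the postcondition 2*q + 3*q + 9 > -3 or 2*m + 1 > -7 must hold; in canonical form it is 5*q > -12 or 2*m > -8.
Before m := q + 7: 5*q > -12 or 2*q > -22
Before h := h + 7: 5*q > -12 or 2*q > -22
Then branch requires 15*q > -2 or 6*q > -18; else branch requires 5*q > -12 or 2*q > -22.
Before the if: (m >= -3 -> (15*q > -2 or 6*q > -18)) and ((not (m >= -3)) -> (5*q > -12 or 2*q > -22))
Before skip: (m >= -3 -> (15*q > -2 or 6*q > -18)) and ((not (m >= -3)) -> (5*q > -12 or 2*q > -22))
Answer: WP = (m >= -3 -> (15*q > -2 or 6*q > -18)) and ((not (m >= -3)) -> (5*q > -12 or 2*q > -22))


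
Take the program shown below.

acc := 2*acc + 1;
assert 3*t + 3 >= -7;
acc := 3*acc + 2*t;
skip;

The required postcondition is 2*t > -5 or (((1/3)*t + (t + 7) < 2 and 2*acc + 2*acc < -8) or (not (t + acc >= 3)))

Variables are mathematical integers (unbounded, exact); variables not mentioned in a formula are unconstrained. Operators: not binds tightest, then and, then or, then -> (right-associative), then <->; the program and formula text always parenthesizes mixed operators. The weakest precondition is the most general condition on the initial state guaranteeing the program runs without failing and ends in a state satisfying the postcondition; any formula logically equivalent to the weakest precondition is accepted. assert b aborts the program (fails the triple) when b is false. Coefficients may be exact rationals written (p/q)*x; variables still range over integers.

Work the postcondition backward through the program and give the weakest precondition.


Working backward. After the program, the postcondition 2*t > -5 or (((1/3)*t + (t + 7) < 2 and 2*acc + 2*acc < -8) or (not (t + acc >= 3))) must hold; in canonical form it is 2*t > -5 or ((4/3)*t < -5 and 4*acc < -8) or (not (acc + t >= 3)).
Before skip: 2*t > -5 or ((4/3)*t < -5 and 4*acc < -8) or (not (acc + t >= 3))
Before acc := 3*acc + 2*t: 2*t > -5 or ((4/3)*t < -5 and 12*acc + 8*t < -8) or (not (3*acc + 3*t >= 3))
Before assert 3*t + 3 >= -7: 3*t >= -10 and (2*t > -5 or ((4/3)*t < -5 and 12*acc + 8*t < -8) or (not (3*acc + 3*t >= 3)))
Before acc := 2*acc + 1: 3*t >= -10 and (2*t > -5 or ((4/3)*t < -5 and 24*acc + 8*t < -20) or (not (6*acc + 3*t >= 0)))
Answer: WP = 3*t >= -10 and (2*t > -5 or ((4/3)*t < -5 and 24*acc + 8*t < -20) or (not (6*acc + 3*t >= 0)))


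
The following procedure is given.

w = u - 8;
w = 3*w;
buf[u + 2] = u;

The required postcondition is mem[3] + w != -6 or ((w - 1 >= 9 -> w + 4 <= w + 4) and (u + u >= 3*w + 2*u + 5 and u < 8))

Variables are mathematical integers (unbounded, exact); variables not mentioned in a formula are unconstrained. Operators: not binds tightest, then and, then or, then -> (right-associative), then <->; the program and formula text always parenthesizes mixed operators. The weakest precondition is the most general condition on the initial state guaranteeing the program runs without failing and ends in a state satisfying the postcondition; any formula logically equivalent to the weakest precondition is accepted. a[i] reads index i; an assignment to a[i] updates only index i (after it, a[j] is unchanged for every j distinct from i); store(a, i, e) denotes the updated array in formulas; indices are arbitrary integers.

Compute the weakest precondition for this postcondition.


Working backward. After the program, the postcondition mem[3] + w != -6 or ((w - 1 >= 9 -> w + 4 <= w + 4) and (u + u >= 3*w + 2*u + 5 and u < 8)) must hold; in canonical form it is mem[3] + w != -6 or (3*w <= -5 and u < 8).
Before buf[u + 2] := u: mem[3] + w != -6 or (3*w <= -5 and u < 8)
Before w := 3*w: mem[3] + 3*w != -6 or (9*w <= -5 and u < 8)
Before w := u - 8: mem[3] + 3*u != 18 or (9*u <= 67 and u < 8)
Answer: WP = mem[3] + 3*u != 18 or (9*u <= 67 and u < 8)


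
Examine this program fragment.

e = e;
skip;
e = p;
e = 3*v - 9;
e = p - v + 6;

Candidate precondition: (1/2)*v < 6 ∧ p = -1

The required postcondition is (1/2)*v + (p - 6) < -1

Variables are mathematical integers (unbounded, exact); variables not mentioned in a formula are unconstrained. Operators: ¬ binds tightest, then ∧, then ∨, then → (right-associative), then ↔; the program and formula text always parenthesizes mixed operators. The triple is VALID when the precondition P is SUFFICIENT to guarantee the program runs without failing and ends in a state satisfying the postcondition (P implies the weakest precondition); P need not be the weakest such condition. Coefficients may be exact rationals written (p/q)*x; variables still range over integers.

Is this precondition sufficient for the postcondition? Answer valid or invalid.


Working backward. After the program, the postcondition (1/2)*v + (p - 6) < -1 must hold; in canonical form it is p + (1/2)*v < 5.
Before e := p - v + 6: p + (1/2)*v < 5
Before e := 3*v - 9: p + (1/2)*v < 5
Before e := p: p + (1/2)*v < 5
Before skip: p + (1/2)*v < 5
Before e := e: p + (1/2)*v < 5
The weakest precondition is p + (1/2)*v < 5.
Check whether (1/2)*v < 6 ∧ p = -1 implies it.
Every state satisfying the precondition satisfies the weakest precondition: the implication holds.
Answer: valid


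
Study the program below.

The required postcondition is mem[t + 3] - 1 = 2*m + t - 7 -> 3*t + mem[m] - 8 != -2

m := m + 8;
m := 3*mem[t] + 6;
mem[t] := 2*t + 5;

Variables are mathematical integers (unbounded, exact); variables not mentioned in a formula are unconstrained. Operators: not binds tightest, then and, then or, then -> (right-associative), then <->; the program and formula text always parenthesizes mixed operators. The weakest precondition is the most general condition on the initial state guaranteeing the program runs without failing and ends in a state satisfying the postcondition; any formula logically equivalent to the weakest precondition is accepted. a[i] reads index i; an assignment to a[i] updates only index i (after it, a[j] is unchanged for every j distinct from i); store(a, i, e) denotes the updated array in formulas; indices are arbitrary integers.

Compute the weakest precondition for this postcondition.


Working backward. After the program, the postcondition mem[t + 3] - 1 = 2*m + t - 7 -> 3*t + mem[m] - 8 != -2 must hold; in canonical form it is mem[t + 3] = 2*m + t - 6 -> mem[m] + 3*t != 6.
Before mem[t] := 2*t + 5: store(mem, t, 2*t + 5)[t + 3] = 2*m + t - 6 -> store(mem, t, 2*t + 5)[m] + 3*t != 6
Before m := 3*mem[t] + 6: store(mem, t, 2*t + 5)[t + 3] = 6*mem[t] + t + 6 -> store(mem, t, 2*t + 5)[3*mem[t] + 6] + 3*t != 6
Before m := m + 8: store(mem, t, 2*t + 5)[t + 3] = 6*mem[t] + t + 6 -> store(mem, t, 2*t + 5)[3*mem[t] + 6] + 3*t != 6
Answer: WP = store(mem, t, 2*t + 5)[t + 3] = 6*mem[t] + t + 6 -> store(mem, t, 2*t + 5)[3*mem[t] + 6] + 3*t != 6


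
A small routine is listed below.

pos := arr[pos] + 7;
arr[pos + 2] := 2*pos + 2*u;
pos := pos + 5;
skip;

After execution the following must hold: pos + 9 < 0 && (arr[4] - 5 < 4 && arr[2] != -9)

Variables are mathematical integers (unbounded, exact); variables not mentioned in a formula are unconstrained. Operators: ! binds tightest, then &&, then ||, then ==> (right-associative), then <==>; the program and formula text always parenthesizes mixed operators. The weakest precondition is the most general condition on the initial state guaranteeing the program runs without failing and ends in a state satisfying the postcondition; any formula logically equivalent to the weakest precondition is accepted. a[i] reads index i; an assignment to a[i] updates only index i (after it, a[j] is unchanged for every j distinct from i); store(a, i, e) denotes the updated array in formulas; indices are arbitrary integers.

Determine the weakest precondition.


Working backward. After the program, the postcondition pos + 9 < 0 && (arr[4] - 5 < 4 && arr[2] != -9) must hold; in canonical form it is pos < -9 && arr[4] < 9 && arr[2] != -9.
Before skip: pos < -9 && arr[4] < 9 && arr[2] != -9
Before pos := pos + 5: pos < -14 && arr[4] < 9 && arr[2] != -9
Before arr[pos + 2] := 2*pos + 2*u: pos < -14 && store(arr, pos + 2, 2*pos + 2*u)[4] < 9 && store(arr, pos + 2, 2*pos + 2*u)[2] != -9
Before pos := arr[pos] + 7: arr[pos] < -21 && store(arr, arr[pos] + 9, 2*arr[pos] + 2*u + 14)[4] < 9 && store(arr, arr[pos] + 9, 2*arr[pos] + 2*u + 14)[2] != -9
Answer: WP = arr[pos] < -21 && store(arr, arr[pos] + 9, 2*arr[pos] + 2*u + 14)[4] < 9 && store(arr, arr[pos] + 9, 2*arr[pos] + 2*u + 14)[2] != -9


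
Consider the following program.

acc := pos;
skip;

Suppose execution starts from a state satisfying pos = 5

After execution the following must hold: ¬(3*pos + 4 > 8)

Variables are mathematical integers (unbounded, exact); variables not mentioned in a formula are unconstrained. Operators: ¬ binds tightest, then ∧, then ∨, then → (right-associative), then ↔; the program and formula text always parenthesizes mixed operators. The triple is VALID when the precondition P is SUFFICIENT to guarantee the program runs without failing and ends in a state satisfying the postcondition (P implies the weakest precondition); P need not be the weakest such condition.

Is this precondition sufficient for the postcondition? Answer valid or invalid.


Working backward. After the program, the postcondition ¬(3*pos + 4 > 8) must hold; in canonical form it is ¬(3*pos > 4).
Before skip: ¬(3*pos > 4)
Before acc := pos: ¬(3*pos > 4)
The weakest precondition is ¬(3*pos > 4).
Check whether pos = 5 implies it.
Countermodel: at the initial state pos = 5, the precondition holds but the weakest precondition fails.
Answer: invalid


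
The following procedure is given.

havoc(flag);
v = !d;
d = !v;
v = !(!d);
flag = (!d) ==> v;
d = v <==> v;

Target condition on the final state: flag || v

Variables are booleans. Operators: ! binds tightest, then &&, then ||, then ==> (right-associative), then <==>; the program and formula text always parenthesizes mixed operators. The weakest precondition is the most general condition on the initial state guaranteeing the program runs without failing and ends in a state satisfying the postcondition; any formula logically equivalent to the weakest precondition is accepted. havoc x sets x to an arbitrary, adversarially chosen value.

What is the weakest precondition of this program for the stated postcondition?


Working backward. After the program, flag || v must hold.
Before d := v <==> v: flag || v
Before flag := (!d) ==> v: ((!d) ==> v) || v
Before v := !(!d): ((!d) ==> d) || d
Before d := !v: (v ==> (!v)) || (!v)
Before v := !d: ((!d) ==> d) || d
Before havoc flag: ((!d) ==> d) || d
Answer: WP = ((!d) ==> d) || d


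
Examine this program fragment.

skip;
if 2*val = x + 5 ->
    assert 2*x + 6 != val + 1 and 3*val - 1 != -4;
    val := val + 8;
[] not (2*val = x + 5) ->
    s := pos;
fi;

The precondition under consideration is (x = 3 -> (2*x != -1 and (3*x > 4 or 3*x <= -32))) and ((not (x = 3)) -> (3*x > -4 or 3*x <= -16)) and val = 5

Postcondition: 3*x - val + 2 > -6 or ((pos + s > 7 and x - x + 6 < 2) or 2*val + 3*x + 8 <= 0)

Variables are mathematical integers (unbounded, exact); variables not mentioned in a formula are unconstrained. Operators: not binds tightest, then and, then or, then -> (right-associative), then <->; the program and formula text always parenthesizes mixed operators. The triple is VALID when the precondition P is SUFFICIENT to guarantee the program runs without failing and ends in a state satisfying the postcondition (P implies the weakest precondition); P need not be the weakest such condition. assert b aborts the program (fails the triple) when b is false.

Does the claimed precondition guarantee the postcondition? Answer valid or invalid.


Working backward. After the program, the postcondition 3*x - val + 2 > -6 or ((pos + s > 7 and x - x + 6 < 2) or 2*val + 3*x + 8 <= 0) must hold; in canonical form it is 3*x > val - 8 or 2*val + 3*x <= -8.
Then branch requires 2*x != val - 5 and 3*val != -3 and (3*x > val or 2*val + 3*x <= -24); else branch requires 3*x > val - 8 or 2*val + 3*x <= -8.
Before the if: (2*val = x + 5 -> (2*x != val - 5 and 3*val != -3 and (3*x > val or 2*val + 3*x <= -24))) and ((not (2*val = x + 5)) -> (3*x > val - 8 or 2*val + 3*x <= -8))
Before skip: (2*val = x + 5 -> (2*x != val - 5 and 3*val != -3 and (3*x > val or 2*val + 3*x <= -24))) and ((not (2*val = x + 5)) -> (3*x > val - 8 or 2*val + 3*x <= -8))
The weakest precondition is (2*val = x + 5 -> (2*x != val - 5 and 3*val != -3 and (3*x > val or 2*val + 3*x <= -24))) and ((not (2*val = x + 5)) -> (3*x > val - 8 or 2*val + 3*x <= -8)).
Check whether (x = 3 -> (2*x != -1 and (3*x > 4 or 3*x <= -32))) and ((not (x = 3)) -> (3*x > -4 or 3*x <= -16)) and val = 5 implies it.
Countermodel: at the initial state val = 5, x = -1, the precondition holds but the weakest precondition fails.
Answer: invalid


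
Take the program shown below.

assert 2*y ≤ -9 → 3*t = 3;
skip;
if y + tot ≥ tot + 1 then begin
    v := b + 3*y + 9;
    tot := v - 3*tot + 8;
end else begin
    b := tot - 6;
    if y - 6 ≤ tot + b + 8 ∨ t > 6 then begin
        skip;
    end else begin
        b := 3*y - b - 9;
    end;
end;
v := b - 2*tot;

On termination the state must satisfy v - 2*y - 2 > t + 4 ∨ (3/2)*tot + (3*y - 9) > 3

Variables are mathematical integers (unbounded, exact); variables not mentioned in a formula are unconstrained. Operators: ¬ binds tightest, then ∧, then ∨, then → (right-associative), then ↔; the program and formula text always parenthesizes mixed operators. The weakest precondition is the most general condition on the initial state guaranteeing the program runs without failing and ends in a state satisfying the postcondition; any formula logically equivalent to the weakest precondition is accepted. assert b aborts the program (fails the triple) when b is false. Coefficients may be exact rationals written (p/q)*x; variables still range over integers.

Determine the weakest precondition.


Working backward. After the program, the postcondition v - 2*y - 2 > t + 4 ∨ (3/2)*tot + (3*y - 9) > 3 must hold; in canonical form it is v > t + 2*y + 6 ∨ (3/2)*tot + 3*y > 12.
Before v := b - 2*tot: b > t + 2*tot + 2*y + 6 ∨ (3/2)*tot + 3*y > 12
Then branch requires 6*tot > b + t + 8*y + 40 ∨ (3/2)*b + (15/2)*y > (9/2)*tot - 27/2; else branch requires ((y ≤ 2*tot + 8 ∨ t > 6) → (t + tot + 2*y < -12 ∨ (3/2)*tot + 3*y > 12)) ∧ ((¬(y ≤ 2*tot + 8 ∨ t > 6)) → (y > t + 3*tot + 9 ∨ (3/2)*tot + 3*y > 12)).
Before the if: (y ≥ 1 → (6*tot > b + t + 8*y + 40 ∨ (3/2)*b + (15/2)*y > (9/2)*tot - 27/2)) ∧ ((¬(y ≥ 1)) → (((y ≤ 2*tot + 8 ∨ t > 6) → (t + tot + 2*y < -12 ∨ (3/2)*tot + 3*y > 12)) ∧ ((¬(y ≤ 2*tot + 8 ∨ t > 6)) → (y > t + 3*tot + 9 ∨ (3/2)*tot + 3*y > 12))))
Before skip: (y ≥ 1 → (6*tot > b + t + 8*y + 40 ∨ (3/2)*b + (15/2)*y > (9/2)*tot - 27/2)) ∧ ((¬(y ≥ 1)) → (((y ≤ 2*tot + 8 ∨ t > 6) → (t + tot + 2*y < -12 ∨ (3/2)*tot + 3*y > 12)) ∧ ((¬(y ≤ 2*tot + 8 ∨ t > 6)) → (y > t + 3*tot + 9 ∨ (3/2)*tot + 3*y > 12))))
Before assert 2*y ≤ -9 → 3*t = 3: (2*y ≤ -9 → 3*t = 3) ∧ (y ≥ 1 → (6*tot > b + t + 8*y + 40 ∨ (3/2)*b + (15/2)*y > (9/2)*tot - 27/2)) ∧ ((¬(y ≥ 1)) → (((y ≤ 2*tot + 8 ∨ t > 6) → (t + tot + 2*y < -12 ∨ (3/2)*tot + 3*y > 12)) ∧ ((¬(y ≤ 2*tot + 8 ∨ t > 6)) → (y > t + 3*tot + 9 ∨ (3/2)*tot + 3*y > 12))))
Answer: WP = (2*y ≤ -9 → 3*t = 3) ∧ (y ≥ 1 → (6*tot > b + t + 8*y + 40 ∨ (3/2)*b + (15/2)*y > (9/2)*tot - 27/2)) ∧ ((¬(y ≥ 1)) → (((y ≤ 2*tot + 8 ∨ t > 6) → (t + tot + 2*y < -12 ∨ (3/2)*tot + 3*y > 12)) ∧ ((¬(y ≤ 2*tot + 8 ∨ t > 6)) → (y > t + 3*tot + 9 ∨ (3/2)*tot + 3*y > 12))))


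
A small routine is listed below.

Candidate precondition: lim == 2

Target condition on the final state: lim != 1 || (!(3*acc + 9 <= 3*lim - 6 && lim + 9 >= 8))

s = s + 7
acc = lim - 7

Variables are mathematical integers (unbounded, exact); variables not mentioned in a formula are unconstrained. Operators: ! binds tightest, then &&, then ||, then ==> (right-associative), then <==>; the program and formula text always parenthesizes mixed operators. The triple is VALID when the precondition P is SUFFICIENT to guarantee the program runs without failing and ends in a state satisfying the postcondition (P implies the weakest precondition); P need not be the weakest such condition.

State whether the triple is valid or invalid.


Working backward. After the program, the postcondition lim != 1 || (!(3*acc + 9 <= 3*lim - 6 && lim + 9 >= 8)) must hold; in canonical form it is lim != 1 || (!(3*acc <= 3*lim - 15 && lim >= -1)).
Before acc := lim - 7: lim != 1 || (!(lim >= -1))
Before s := s + 7: lim != 1 || (!(lim >= -1))
The weakest precondition is lim != 1 || (!(lim >= -1)).
Check whether lim == 2 implies it.
Every state satisfying the precondition satisfies the weakest precondition: the implication holds.
Answer: valid


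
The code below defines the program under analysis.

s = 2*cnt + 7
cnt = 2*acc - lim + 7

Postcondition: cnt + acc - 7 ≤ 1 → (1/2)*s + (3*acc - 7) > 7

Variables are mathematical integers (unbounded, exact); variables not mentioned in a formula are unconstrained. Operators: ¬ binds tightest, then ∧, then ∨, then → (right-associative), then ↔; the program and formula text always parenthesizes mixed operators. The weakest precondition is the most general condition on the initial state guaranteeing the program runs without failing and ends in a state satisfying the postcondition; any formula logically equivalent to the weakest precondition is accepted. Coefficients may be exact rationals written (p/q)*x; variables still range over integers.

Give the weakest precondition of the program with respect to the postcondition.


Working backward. After the program, the postcondition cnt + acc - 7 ≤ 1 → (1/2)*s + (3*acc - 7) > 7 must hold; in canonical form it is acc + cnt ≤ 8 → 3*acc + (1/2)*s > 14.
Before cnt := 2*acc - lim + 7: 3*acc ≤ lim + 1 → 3*acc + (1/2)*s > 14
Before s := 2*cnt + 7: 3*acc ≤ lim + 1 → 3*acc + cnt > 21/2
Answer: WP = 3*acc ≤ lim + 1 → 3*acc + cnt > 21/2


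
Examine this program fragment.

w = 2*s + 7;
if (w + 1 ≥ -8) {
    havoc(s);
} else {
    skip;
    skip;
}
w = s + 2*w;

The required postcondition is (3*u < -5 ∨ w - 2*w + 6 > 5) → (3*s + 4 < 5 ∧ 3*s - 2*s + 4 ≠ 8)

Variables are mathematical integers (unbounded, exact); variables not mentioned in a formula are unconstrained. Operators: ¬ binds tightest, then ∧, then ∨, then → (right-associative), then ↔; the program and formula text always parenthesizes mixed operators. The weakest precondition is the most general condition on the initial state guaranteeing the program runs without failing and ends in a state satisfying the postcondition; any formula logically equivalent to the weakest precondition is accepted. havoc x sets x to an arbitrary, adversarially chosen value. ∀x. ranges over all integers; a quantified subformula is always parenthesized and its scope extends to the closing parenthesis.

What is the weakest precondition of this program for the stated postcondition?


Working backward. After the program, the postcondition (3*u < -5 ∨ w - 2*w + 6 > 5) → (3*s + 4 < 5 ∧ 3*s - 2*s + 4 ≠ 8) must hold; in canonical form it is (3*u < -5 ∨ w < 1) → (3*s < 1 ∧ s ≠ 4).
Before w := s + 2*w: (3*u < -5 ∨ s + 2*w < 1) → (3*s < 1 ∧ s ≠ 4)
Then branch requires ∀s_1. ((3*u < -5 ∨ s_1 + 2*w < 1) → (3*s_1 < 1 ∧ s_1 ≠ 4)); else branch requires (3*u < -5 ∨ s + 2*w < 1) → (3*s < 1 ∧ s ≠ 4).
Before the if: (w ≥ -9 → (∀s_1. ((3*u < -5 ∨ s_1 + 2*w < 1) → (3*s_1 < 1 ∧ s_1 ≠ 4)))) ∧ ((¬(w ≥ -9)) → ((3*u < -5 ∨ s + 2*w < 1) → (3*s < 1 ∧ s ≠ 4)))
Before w := 2*s + 7: (2*s ≥ -16 → (∀s_1. ((3*u < -5 ∨ 4*s + s_1 < -13) → (3*s_1 < 1 ∧ s_1 ≠ 4)))) ∧ ((¬(2*s ≥ -16)) → ((3*u < -5 ∨ 5*s < -13) → (3*s < 1 ∧ s ≠ 4)))
Answer: WP = (2*s ≥ -16 → (∀s_1. ((3*u < -5 ∨ 4*s + s_1 < -13) → (3*s_1 < 1 ∧ s_1 ≠ 4)))) ∧ ((¬(2*s ≥ -16)) → ((3*u < -5 ∨ 5*s < -13) → (3*s < 1 ∧ s ≠ 4)))


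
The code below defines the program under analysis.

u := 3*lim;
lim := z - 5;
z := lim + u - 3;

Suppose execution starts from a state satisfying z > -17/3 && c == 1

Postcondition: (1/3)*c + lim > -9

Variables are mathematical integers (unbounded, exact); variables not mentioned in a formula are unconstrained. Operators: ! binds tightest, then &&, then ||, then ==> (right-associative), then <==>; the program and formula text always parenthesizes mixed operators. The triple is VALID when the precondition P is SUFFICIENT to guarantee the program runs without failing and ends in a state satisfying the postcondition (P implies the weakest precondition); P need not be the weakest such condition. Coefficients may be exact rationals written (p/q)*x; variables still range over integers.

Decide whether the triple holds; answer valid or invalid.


Working backward. After the program, (1/3)*c + lim > -9 must hold.
Before z := lim + u - 3: (1/3)*c + lim > -9
Before lim := z - 5: (1/3)*c + z > -4
Before u := 3*lim: (1/3)*c + z > -4
The weakest precondition is (1/3)*c + z > -4.
Check whether z > -17/3 && c == 1 implies it.
Countermodel: at the initial state c = 1, z = -5, the precondition holds but the weakest precondition fails.
Answer: invalid


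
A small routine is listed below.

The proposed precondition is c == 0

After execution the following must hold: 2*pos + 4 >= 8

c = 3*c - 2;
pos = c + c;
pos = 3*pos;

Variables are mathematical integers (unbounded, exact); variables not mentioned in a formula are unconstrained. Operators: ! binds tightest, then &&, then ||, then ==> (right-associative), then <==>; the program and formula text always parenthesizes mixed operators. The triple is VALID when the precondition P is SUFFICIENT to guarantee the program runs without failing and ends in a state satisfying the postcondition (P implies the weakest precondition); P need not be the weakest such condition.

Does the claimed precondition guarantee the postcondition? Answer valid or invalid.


Working backward. After the program, the postcondition 2*pos + 4 >= 8 must hold; in canonical form it is 2*pos >= 4.
Before pos := 3*pos: 6*pos >= 4
Before pos := c + c: 12*c >= 4
Before c := 3*c - 2: 36*c >= 28
The weakest precondition is 36*c >= 28.
Check whether c == 0 implies it.
Countermodel: at the initial state c = 0, the precondition holds but the weakest precondition fails.
Answer: invalid


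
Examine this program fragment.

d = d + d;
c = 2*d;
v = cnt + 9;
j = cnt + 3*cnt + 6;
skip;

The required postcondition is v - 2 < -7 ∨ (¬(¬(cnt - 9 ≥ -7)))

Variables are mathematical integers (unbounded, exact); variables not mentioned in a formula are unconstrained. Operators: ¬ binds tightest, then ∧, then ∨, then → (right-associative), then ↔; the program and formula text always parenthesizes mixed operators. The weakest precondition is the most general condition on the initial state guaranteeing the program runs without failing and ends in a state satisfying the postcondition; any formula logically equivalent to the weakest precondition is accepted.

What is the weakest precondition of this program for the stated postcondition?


Working backward. After the program, the postcondition v - 2 < -7 ∨ (¬(¬(cnt - 9 ≥ -7))) must hold; in canonical form it is v < -5 ∨ cnt ≥ 2.
Before skip: v < -5 ∨ cnt ≥ 2
Before j := cnt + 3*cnt + 6: v < -5 ∨ cnt ≥ 2
Before v := cnt + 9: cnt < -14 ∨ cnt ≥ 2
Before c := 2*d: cnt < -14 ∨ cnt ≥ 2
Before d := d + d: cnt < -14 ∨ cnt ≥ 2
Answer: WP = cnt < -14 ∨ cnt ≥ 2


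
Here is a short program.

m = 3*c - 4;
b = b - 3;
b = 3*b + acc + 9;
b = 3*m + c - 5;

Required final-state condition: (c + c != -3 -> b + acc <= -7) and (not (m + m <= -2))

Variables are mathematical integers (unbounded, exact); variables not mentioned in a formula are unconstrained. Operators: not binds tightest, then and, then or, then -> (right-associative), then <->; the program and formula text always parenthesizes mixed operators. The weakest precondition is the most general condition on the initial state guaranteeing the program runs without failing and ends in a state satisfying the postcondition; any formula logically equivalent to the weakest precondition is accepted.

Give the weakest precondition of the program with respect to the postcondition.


Working backward. After the program, the postcondition (c + c != -3 -> b + acc <= -7) and (not (m + m <= -2)) must hold; in canonical form it is (2*c != -3 -> acc + b <= -7) and (not (2*m <= -2)).
Before b := 3*m + c - 5: (2*c != -3 -> acc + c + 3*m <= -2) and (not (2*m <= -2))
Before b := 3*b + acc + 9: (2*c != -3 -> acc + c + 3*m <= -2) and (not (2*m <= -2))
Before b := b - 3: (2*c != -3 -> acc + c + 3*m <= -2) and (not (2*m <= -2))
Before m := 3*c - 4: (2*c != -3 -> acc + 10*c <= 10) and (not (6*c <= 6))
Answer: WP = (2*c != -3 -> acc + 10*c <= 10) and (not (6*c <= 6))
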